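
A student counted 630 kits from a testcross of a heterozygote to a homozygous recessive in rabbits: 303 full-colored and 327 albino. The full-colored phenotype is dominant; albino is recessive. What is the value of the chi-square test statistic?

0.914

A testcross of a heterozygote (Aa × aa) gives a 1:1 phenotypic ratio.
Under the 1:1 hypothesis (Σ ratio = 2, N = 630):
  full-colored: 630 × 1/2 = 315
  albino: 630 × 1/2 = 315
χ² = Σ (O − E)² / E
  full-colored: (303 − 315)² / 315 = 0.4571
  albino: (327 − 315)² / 315 = 0.4571
χ² = 0.4571 + 0.4571 = 0.9142 ≈ 0.914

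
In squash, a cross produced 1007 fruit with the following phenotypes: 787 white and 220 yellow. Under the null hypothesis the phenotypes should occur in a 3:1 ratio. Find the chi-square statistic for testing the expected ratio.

Total ratio parts = 4. Expected numbers out of 1007:
  white: 1007 × 3/4 = 755.25
  yellow: 1007 × 1/4 = 251.75
χ² = Σ (O − E)² / E
  white: (787 − 755.25)² / 755.25 = 1.3347
  yellow: (220 − 251.75)² / 251.75 = 4.0042
χ² = 1.3347 + 4.0042 = 5.3389 ≈ 5.339

5.339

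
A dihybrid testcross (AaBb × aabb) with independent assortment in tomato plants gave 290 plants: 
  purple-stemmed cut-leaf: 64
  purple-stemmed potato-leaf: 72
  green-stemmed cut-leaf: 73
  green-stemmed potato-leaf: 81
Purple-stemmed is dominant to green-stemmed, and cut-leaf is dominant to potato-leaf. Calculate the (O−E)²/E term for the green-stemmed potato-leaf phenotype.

0.997

A dihybrid testcross with independent assortment gives a 1:1:1:1 ratio.
Total ratio parts = 4. Expected numbers out of 290:
  purple-stemmed cut-leaf: 290 × 1/4 = 72.5
  purple-stemmed potato-leaf: 290 × 1/4 = 72.5
  green-stemmed cut-leaf: 290 × 1/4 = 72.5
  green-stemmed potato-leaf: 290 × 1/4 = 72.5
Contribution of green-stemmed potato-leaf: (81 − 72.5)² / 72.5 = 0.9966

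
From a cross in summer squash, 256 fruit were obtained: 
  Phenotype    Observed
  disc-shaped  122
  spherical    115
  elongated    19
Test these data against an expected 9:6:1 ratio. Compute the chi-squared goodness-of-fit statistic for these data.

Total ratio parts = 16. Expected numbers out of 256:
  disc-shaped: 256 × 9/16 = 144
  spherical: 256 × 6/16 = 96
  elongated: 256 × 1/16 = 16
χ² = Σ (O − E)² / E
  disc-shaped: (122 − 144)² / 144 = 3.3611
  spherical: (115 − 96)² / 96 = 3.7604
  elongated: (19 − 16)² / 16 = 0.5625
χ² = 3.3611 + 3.7604 + 0.5625 = 7.684

7.684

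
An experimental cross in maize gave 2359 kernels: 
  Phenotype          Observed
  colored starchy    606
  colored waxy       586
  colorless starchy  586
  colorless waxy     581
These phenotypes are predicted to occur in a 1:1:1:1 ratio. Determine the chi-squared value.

0.625

Expected counts for N = 2359 under a 1:1:1:1 ratio (total parts = 4):
  colored starchy: 2359 × 1/4 = 589.75
  colored waxy: 2359 × 1/4 = 589.75
  colorless starchy: 2359 × 1/4 = 589.75
  colorless waxy: 2359 × 1/4 = 589.75
χ² = Σ (O − E)² / E
  colored starchy: (606 − 589.75)² / 589.75 = 0.4478
  colored waxy: (586 − 589.75)² / 589.75 = 0.0238
  colorless starchy: (586 − 589.75)² / 589.75 = 0.0238
  colorless waxy: (581 − 589.75)² / 589.75 = 0.1298
χ² = 0.4478 + 0.0238 + 0.0238 + 0.1298 = 0.6252 ≈ 0.625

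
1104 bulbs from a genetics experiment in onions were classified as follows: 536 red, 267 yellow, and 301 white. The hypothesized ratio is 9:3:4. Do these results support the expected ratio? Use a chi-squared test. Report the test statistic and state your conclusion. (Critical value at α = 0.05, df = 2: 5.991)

Total ratio parts = 16. Expected numbers out of 1104:
  red: 1104 × 9/16 = 621
  yellow: 1104 × 3/16 = 207
  white: 1104 × 4/16 = 276
χ² = Σ (O − E)² / E
  red: (536 − 621)² / 621 = 11.6345
  yellow: (267 − 207)² / 207 = 17.3913
  white: (301 − 276)² / 276 = 2.2645
χ² = 11.6345 + 17.3913 + 2.2645 = 31.2903 ≈ 31.290
Degrees of freedom = 3 − 1 = 2; critical value at α = 0.05 is 5.991.
Since 31.290 > 5.991, we reject the null hypothesis — the data do not fit the 9:3:4 ratio.

31.290; not consistent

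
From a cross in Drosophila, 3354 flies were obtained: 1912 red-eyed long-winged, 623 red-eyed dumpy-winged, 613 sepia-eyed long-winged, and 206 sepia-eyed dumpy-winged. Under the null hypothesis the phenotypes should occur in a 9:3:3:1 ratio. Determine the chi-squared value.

The 9:3:3:1 ratio has 16 parts, so with N = 3354 the expected counts are:
  red-eyed long-winged: 3354 × 9/16 = 1886.625
  red-eyed dumpy-winged: 3354 × 3/16 = 628.875
  sepia-eyed long-winged: 3354 × 3/16 = 628.875
  sepia-eyed dumpy-winged: 3354 × 1/16 = 209.625
χ² = Σ (O − E)² / E
  red-eyed long-winged: (1912 − 1886.625)² / 1886.625 = 0.3413
  red-eyed dumpy-winged: (623 − 628.875)² / 628.875 = 0.0549
  sepia-eyed long-winged: (613 − 628.875)² / 628.875 = 0.4007
  sepia-eyed dumpy-winged: (206 − 209.625)² / 209.625 = 0.0627
χ² = 0.3413 + 0.0549 + 0.4007 + 0.0627 = 0.8596 ≈ 0.860

0.860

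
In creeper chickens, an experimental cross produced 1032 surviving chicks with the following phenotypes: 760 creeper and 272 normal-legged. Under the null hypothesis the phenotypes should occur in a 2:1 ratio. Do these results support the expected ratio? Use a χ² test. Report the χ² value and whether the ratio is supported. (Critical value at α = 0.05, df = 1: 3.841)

22.605; not consistent

The 2:1 ratio has 3 parts, so with N = 1032 the expected counts are:
  creeper: 1032 × 2/3 = 688
  normal-legged: 1032 × 1/3 = 344
χ² = Σ (O − E)² / E
  creeper: (760 − 688)² / 688 = 7.5349
  normal-legged: (272 − 344)² / 344 = 15.0698
χ² = 7.5349 + 15.0698 = 22.6047 ≈ 22.605
Degrees of freedom = 2 − 1 = 1; critical value at α = 0.05 is 3.841.
Since 22.605 > 3.841, we reject the null hypothesis — the data do not fit the 2:1 ratio.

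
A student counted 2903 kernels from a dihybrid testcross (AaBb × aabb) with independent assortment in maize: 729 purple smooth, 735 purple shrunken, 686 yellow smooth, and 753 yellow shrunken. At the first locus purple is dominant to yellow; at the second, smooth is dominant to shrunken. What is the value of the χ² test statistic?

3.333

A dihybrid testcross with independent assortment gives a 1:1:1:1 ratio.
Total ratio parts = 4. Expected numbers out of 2903:
  purple smooth: 2903 × 1/4 = 725.75
  purple shrunken: 2903 × 1/4 = 725.75
  yellow smooth: 2903 × 1/4 = 725.75
  yellow shrunken: 2903 × 1/4 = 725.75
χ² = Σ (O − E)² / E
  purple smooth: (729 − 725.75)² / 725.75 = 0.0146
  purple shrunken: (735 − 725.75)² / 725.75 = 0.1179
  yellow smooth: (686 − 725.75)² / 725.75 = 2.1771
  yellow shrunken: (753 − 725.75)² / 725.75 = 1.0232
χ² = 0.0146 + 0.1179 + 2.1771 + 1.0232 = 3.3328 ≈ 3.333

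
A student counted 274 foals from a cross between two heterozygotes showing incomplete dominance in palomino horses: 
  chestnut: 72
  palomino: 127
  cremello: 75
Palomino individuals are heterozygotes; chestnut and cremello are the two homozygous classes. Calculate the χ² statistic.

With incomplete dominance, a heterozygote × heterozygote cross gives a 1:2:1 phenotypic ratio.
Total ratio parts = 4. Expected numbers out of 274:
  chestnut: 274 × 1/4 = 68.5
  palomino: 274 × 2/4 = 137
  cremello: 274 × 1/4 = 68.5
χ² = Σ (O − E)² / E
  chestnut: (72 − 68.5)² / 68.5 = 0.1788
  palomino: (127 − 137)² / 137 = 0.7299
  cremello: (75 − 68.5)² / 68.5 = 0.6168
χ² = 0.1788 + 0.7299 + 0.6168 = 1.5255 ≈ 1.526

1.526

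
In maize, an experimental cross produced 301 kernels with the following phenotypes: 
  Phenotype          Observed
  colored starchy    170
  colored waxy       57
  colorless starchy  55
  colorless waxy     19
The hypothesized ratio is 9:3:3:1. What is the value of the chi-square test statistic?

Total ratio parts = 16. Expected numbers out of 301:
  colored starchy: 301 × 9/16 = 169.3125
  colored waxy: 301 × 3/16 = 56.4375
  colorless starchy: 301 × 3/16 = 56.4375
  colorless waxy: 301 × 1/16 = 18.8125
χ² = Σ (O − E)² / E
  colored starchy: (170 − 169.3125)² / 169.3125 = 0.0028
  colored waxy: (57 − 56.4375)² / 56.4375 = 0.0056
  colorless starchy: (55 − 56.4375)² / 56.4375 = 0.0366
  colorless waxy: (19 − 18.8125)² / 18.8125 = 0.0019
χ² = 0.0028 + 0.0056 + 0.0366 + 0.0019 = 0.0469 ≈ 0.047

0.047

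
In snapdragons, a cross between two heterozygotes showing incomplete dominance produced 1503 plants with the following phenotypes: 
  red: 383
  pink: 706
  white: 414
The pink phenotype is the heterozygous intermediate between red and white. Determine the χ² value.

With incomplete dominance, a heterozygote × heterozygote cross gives a 1:2:1 phenotypic ratio.
Total ratio parts = 4. Expected numbers out of 1503:
  red: 1503 × 1/4 = 375.75
  pink: 1503 × 2/4 = 751.5
  white: 1503 × 1/4 = 375.75
χ² = Σ (O − E)² / E
  red: (383 − 375.75)² / 375.75 = 0.1399
  pink: (706 − 751.5)² / 751.5 = 2.7548
  white: (414 − 375.75)² / 375.75 = 3.8937
χ² = 0.1399 + 2.7548 + 3.8937 = 6.7884 ≈ 6.788

6.788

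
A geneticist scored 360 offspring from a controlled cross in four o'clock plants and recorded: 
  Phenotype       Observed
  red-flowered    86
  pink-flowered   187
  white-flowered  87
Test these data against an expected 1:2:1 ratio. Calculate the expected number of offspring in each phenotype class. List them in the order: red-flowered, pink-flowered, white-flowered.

90, 180, 90

Under the 1:2:1 hypothesis (Σ ratio = 4, N = 360):
  red-flowered: 360 × 1/4 = 90
  pink-flowered: 360 × 2/4 = 180
  white-flowered: 360 × 1/4 = 90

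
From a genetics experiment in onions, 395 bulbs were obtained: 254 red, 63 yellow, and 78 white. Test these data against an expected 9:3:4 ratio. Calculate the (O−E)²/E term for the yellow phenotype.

1.652

Under the 9:3:4 hypothesis (Σ ratio = 16, N = 395):
  red: 395 × 9/16 = 222.1875
  yellow: 395 × 3/16 = 74.0625
  white: 395 × 4/16 = 98.75
Contribution of yellow: (63 − 74.0625)² / 74.0625 = 1.6524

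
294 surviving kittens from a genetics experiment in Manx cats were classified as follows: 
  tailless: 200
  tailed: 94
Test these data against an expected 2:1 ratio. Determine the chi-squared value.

The 2:1 ratio has 3 parts, so with N = 294 the expected counts are:
  tailless: 294 × 2/3 = 196
  tailed: 294 × 1/3 = 98
χ² = Σ (O − E)² / E
  tailless: (200 − 196)² / 196 = 0.0816
  tailed: (94 − 98)² / 98 = 0.1633
χ² = 0.0816 + 0.1633 = 0.2449 ≈ 0.245

0.245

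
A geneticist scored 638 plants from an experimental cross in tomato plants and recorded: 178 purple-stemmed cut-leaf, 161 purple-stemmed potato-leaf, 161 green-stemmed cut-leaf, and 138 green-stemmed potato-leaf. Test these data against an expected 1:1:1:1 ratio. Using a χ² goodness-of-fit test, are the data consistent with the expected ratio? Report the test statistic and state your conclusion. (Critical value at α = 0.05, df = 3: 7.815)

Under the 1:1:1:1 hypothesis (Σ ratio = 4, N = 638):
  purple-stemmed cut-leaf: 638 × 1/4 = 159.5
  purple-stemmed potato-leaf: 638 × 1/4 = 159.5
  green-stemmed cut-leaf: 638 × 1/4 = 159.5
  green-stemmed potato-leaf: 638 × 1/4 = 159.5
χ² = Σ (O − E)² / E
  purple-stemmed cut-leaf: (178 − 159.5)² / 159.5 = 2.1458
  purple-stemmed potato-leaf: (161 − 159.5)² / 159.5 = 0.0141
  green-stemmed cut-leaf: (161 − 159.5)² / 159.5 = 0.0141
  green-stemmed potato-leaf: (138 − 159.5)² / 159.5 = 2.8981
χ² = 2.1458 + 0.0141 + 0.0141 + 2.8981 = 5.0721 ≈ 5.072
Degrees of freedom = 4 − 1 = 3; critical value at α = 0.05 is 7.815.
Since 5.072 < 7.815, we fail to reject the null hypothesis — the data are consistent with the 1:1:1:1 ratio.

5.072; consistent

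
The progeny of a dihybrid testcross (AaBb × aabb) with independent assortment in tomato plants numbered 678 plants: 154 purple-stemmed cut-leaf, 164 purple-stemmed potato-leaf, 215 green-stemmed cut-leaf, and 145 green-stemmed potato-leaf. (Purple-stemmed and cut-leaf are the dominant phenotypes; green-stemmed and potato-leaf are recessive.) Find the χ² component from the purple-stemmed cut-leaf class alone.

A dihybrid testcross with independent assortment gives a 1:1:1:1 ratio.
Under the 1:1:1:1 hypothesis (Σ ratio = 4, N = 678):
  purple-stemmed cut-leaf: 678 × 1/4 = 169.5
  purple-stemmed potato-leaf: 678 × 1/4 = 169.5
  green-stemmed cut-leaf: 678 × 1/4 = 169.5
  green-stemmed potato-leaf: 678 × 1/4 = 169.5
Contribution of purple-stemmed cut-leaf: (154 − 169.5)² / 169.5 = 1.4174

1.417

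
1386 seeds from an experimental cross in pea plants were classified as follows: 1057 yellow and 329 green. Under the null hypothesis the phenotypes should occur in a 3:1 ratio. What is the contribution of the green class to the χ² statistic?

0.884

Total ratio parts = 4. Expected numbers out of 1386:
  yellow: 1386 × 3/4 = 1039.5
  green: 1386 × 1/4 = 346.5
Contribution of green: (329 − 346.5)² / 346.5 = 0.8838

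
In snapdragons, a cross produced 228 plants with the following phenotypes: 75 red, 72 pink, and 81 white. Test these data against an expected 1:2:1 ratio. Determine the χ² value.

31.263

Total ratio parts = 4. Expected numbers out of 228:
  red: 228 × 1/4 = 57
  pink: 228 × 2/4 = 114
  white: 228 × 1/4 = 57
χ² = Σ (O − E)² / E
  red: (75 − 57)² / 57 = 5.6842
  pink: (72 − 114)² / 114 = 15.4737
  white: (81 − 57)² / 57 = 10.1053
χ² = 5.6842 + 15.4737 + 10.1053 = 31.2632 ≈ 31.263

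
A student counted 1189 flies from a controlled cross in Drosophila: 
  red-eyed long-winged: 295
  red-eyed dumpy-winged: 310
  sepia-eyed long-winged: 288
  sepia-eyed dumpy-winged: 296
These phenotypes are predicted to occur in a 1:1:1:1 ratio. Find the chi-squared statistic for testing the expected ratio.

Total ratio parts = 4. Expected numbers out of 1189:
  red-eyed long-winged: 1189 × 1/4 = 297.25
  red-eyed dumpy-winged: 1189 × 1/4 = 297.25
  sepia-eyed long-winged: 1189 × 1/4 = 297.25
  sepia-eyed dumpy-winged: 1189 × 1/4 = 297.25
χ² = Σ (O − E)² / E
  red-eyed long-winged: (295 − 297.25)² / 297.25 = 0.0170
  red-eyed dumpy-winged: (310 − 297.25)² / 297.25 = 0.5469
  sepia-eyed long-winged: (288 − 297.25)² / 297.25 = 0.2878
  sepia-eyed dumpy-winged: (296 − 297.25)² / 297.25 = 0.0053
χ² = 0.0170 + 0.5469 + 0.2878 + 0.0053 = 0.857

0.857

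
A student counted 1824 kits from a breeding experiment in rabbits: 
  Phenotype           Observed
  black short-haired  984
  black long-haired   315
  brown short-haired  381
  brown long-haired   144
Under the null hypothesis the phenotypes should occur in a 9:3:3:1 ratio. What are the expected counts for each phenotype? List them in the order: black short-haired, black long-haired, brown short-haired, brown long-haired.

1026, 342, 342, 114

The 9:3:3:1 ratio has 16 parts, so with N = 1824 the expected counts are:
  black short-haired: 1824 × 9/16 = 1026
  black long-haired: 1824 × 3/16 = 342
  brown short-haired: 1824 × 3/16 = 342
  brown long-haired: 1824 × 1/16 = 114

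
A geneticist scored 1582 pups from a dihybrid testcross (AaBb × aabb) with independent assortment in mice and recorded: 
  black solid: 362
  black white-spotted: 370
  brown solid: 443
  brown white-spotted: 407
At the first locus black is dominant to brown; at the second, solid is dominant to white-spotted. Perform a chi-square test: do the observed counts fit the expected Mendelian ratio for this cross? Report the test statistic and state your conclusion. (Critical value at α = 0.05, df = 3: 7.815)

10.521; not consistent

A dihybrid testcross with independent assortment gives a 1:1:1:1 ratio.
The 1:1:1:1 ratio has 4 parts, so with N = 1582 the expected counts are:
  black solid: 1582 × 1/4 = 395.5
  black white-spotted: 1582 × 1/4 = 395.5
  brown solid: 1582 × 1/4 = 395.5
  brown white-spotted: 1582 × 1/4 = 395.5
χ² = Σ (O − E)² / E
  black solid: (362 − 395.5)² / 395.5 = 2.8375
  black white-spotted: (370 − 395.5)² / 395.5 = 1.6441
  brown solid: (443 − 395.5)² / 395.5 = 5.7048
  brown white-spotted: (407 − 395.5)² / 395.5 = 0.3344
χ² = 2.8375 + 1.6441 + 5.7048 + 0.3344 = 10.5208 ≈ 10.521
Degrees of freedom = 4 − 1 = 3; critical value at α = 0.05 is 7.815.
Since 10.521 > 7.815, we reject the null hypothesis — the data do not fit the 1:1:1:1 ratio.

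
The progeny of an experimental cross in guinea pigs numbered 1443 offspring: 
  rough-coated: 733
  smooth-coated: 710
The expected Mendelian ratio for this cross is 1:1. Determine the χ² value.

Expected counts for N = 1443 under a 1:1 ratio (total parts = 2):
  rough-coated: 1443 × 1/2 = 721.5
  smooth-coated: 1443 × 1/2 = 721.5
χ² = Σ (O − E)² / E
  rough-coated: (733 − 721.5)² / 721.5 = 0.1833
  smooth-coated: (710 − 721.5)² / 721.5 = 0.1833
χ² = 0.1833 + 0.1833 = 0.3666 ≈ 0.367

0.367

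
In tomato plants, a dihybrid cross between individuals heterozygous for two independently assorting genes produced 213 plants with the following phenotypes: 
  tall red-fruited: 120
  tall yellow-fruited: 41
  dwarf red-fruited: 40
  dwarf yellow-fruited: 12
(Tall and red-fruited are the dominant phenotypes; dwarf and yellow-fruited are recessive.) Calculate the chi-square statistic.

0.158

A dihybrid F₂ with independent assortment and complete dominance at both loci gives a 9:3:3:1 phenotypic ratio.
Total ratio parts = 16. Expected numbers out of 213:
  tall red-fruited: 213 × 9/16 = 119.8125
  tall yellow-fruited: 213 × 3/16 = 39.9375
  dwarf red-fruited: 213 × 3/16 = 39.9375
  dwarf yellow-fruited: 213 × 1/16 = 13.3125
χ² = Σ (O − E)² / E
  tall red-fruited: (120 − 119.8125)² / 119.8125 = 0.0003
  tall yellow-fruited: (41 − 39.9375)² / 39.9375 = 0.0283
  dwarf red-fruited: (40 − 39.9375)² / 39.9375 = 0.0001
  dwarf yellow-fruited: (12 − 13.3125)² / 13.3125 = 0.1294
χ² = 0.0003 + 0.0283 + 0.0001 + 0.1294 = 0.1581 ≈ 0.158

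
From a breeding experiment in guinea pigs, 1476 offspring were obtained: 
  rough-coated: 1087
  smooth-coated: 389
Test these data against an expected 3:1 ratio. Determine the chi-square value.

1.445

The 3:1 ratio has 4 parts, so with N = 1476 the expected counts are:
  rough-coated: 1476 × 3/4 = 1107
  smooth-coated: 1476 × 1/4 = 369
χ² = Σ (O − E)² / E
  rough-coated: (1087 − 1107)² / 1107 = 0.3613
  smooth-coated: (389 − 369)² / 369 = 1.0840
χ² = 0.3613 + 1.0840 = 1.4453 ≈ 1.445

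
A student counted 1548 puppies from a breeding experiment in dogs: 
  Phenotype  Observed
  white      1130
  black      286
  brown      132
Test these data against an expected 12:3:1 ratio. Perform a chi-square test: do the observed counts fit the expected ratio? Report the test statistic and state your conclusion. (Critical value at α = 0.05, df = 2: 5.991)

13.733; not consistent

Expected counts for N = 1548 under a 12:3:1 ratio (total parts = 16):
  white: 1548 × 12/16 = 1161
  black: 1548 × 3/16 = 290.25
  brown: 1548 × 1/16 = 96.75
χ² = Σ (O − E)² / E
  white: (1130 − 1161)² / 1161 = 0.8277
  black: (286 − 290.25)² / 290.25 = 0.0622
  brown: (132 − 96.75)² / 96.75 = 12.8430
χ² = 0.8277 + 0.0622 + 12.8430 = 13.7329 ≈ 13.733
Degrees of freedom = 3 − 1 = 2; critical value at α = 0.05 is 5.991.
Since 13.733 > 5.991, we reject the null hypothesis — the data do not fit the 12:3:1 ratio.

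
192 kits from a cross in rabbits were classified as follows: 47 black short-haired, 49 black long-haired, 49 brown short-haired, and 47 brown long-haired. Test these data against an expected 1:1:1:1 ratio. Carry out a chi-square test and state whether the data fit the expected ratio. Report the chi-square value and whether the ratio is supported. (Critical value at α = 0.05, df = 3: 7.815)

0.083; consistent

Expected counts for N = 192 under a 1:1:1:1 ratio (total parts = 4):
  black short-haired: 192 × 1/4 = 48
  black long-haired: 192 × 1/4 = 48
  brown short-haired: 192 × 1/4 = 48
  brown long-haired: 192 × 1/4 = 48
χ² = Σ (O − E)² / E
  black short-haired: (47 − 48)² / 48 = 0.0208
  black long-haired: (49 − 48)² / 48 = 0.0208
  brown short-haired: (49 − 48)² / 48 = 0.0208
  brown long-haired: (47 − 48)² / 48 = 0.0208
χ² = 0.0208 + 0.0208 + 0.0208 + 0.0208 = 0.0832 ≈ 0.083
Degrees of freedom = 4 − 1 = 3; critical value at α = 0.05 is 7.815.
Since 0.083 < 7.815, we fail to reject the null hypothesis — the data are consistent with the 1:1:1:1 ratio.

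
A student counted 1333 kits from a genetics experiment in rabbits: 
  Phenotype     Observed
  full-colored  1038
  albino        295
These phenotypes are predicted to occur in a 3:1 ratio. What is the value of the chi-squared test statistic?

5.854

The 3:1 ratio has 4 parts, so with N = 1333 the expected counts are:
  full-colored: 1333 × 3/4 = 999.75
  albino: 1333 × 1/4 = 333.25
χ² = Σ (O − E)² / E
  full-colored: (1038 − 999.75)² / 999.75 = 1.4634
  albino: (295 − 333.25)² / 333.25 = 4.3903
χ² = 1.4634 + 4.3903 = 5.8537 ≈ 5.854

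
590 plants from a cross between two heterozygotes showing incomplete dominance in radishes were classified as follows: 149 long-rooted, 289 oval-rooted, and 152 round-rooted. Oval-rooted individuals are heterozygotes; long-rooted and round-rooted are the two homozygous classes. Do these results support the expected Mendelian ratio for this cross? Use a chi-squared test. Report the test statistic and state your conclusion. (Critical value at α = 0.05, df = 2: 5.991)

0.275; consistent

With incomplete dominance, a heterozygote × heterozygote cross gives a 1:2:1 phenotypic ratio.
Total ratio parts = 4. Expected numbers out of 590:
  long-rooted: 590 × 1/4 = 147.5
  oval-rooted: 590 × 2/4 = 295
  round-rooted: 590 × 1/4 = 147.5
χ² = Σ (O − E)² / E
  long-rooted: (149 − 147.5)² / 147.5 = 0.0153
  oval-rooted: (289 − 295)² / 295 = 0.1220
  round-rooted: (152 − 147.5)² / 147.5 = 0.1373
χ² = 0.0153 + 0.1220 + 0.1373 = 0.2746 ≈ 0.275
Degrees of freedom = 3 − 1 = 2; critical value at α = 0.05 is 5.991.
Since 0.275 < 5.991, we fail to reject the null hypothesis — the data are consistent with the 1:2:1 ratio.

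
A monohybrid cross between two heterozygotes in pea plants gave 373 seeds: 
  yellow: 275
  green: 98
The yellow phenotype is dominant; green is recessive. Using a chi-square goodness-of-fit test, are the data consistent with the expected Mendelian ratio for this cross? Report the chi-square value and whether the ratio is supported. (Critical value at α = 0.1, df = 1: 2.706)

0.323; consistent

For a monohybrid cross between heterozygotes with complete dominance, the expected phenotypic ratio is 3:1.
Expected counts for N = 373 under a 3:1 ratio (total parts = 4):
  yellow: 373 × 3/4 = 279.75
  green: 373 × 1/4 = 93.25
χ² = Σ (O − E)² / E
  yellow: (275 − 279.75)² / 279.75 = 0.0807
  green: (98 − 93.25)² / 93.25 = 0.2420
χ² = 0.0807 + 0.2420 = 0.3227 ≈ 0.323
Degrees of freedom = 2 − 1 = 1; critical value at α = 0.1 is 2.706.
Since 0.323 < 2.706, we fail to reject the null hypothesis — the data are consistent with the 3:1 ratio.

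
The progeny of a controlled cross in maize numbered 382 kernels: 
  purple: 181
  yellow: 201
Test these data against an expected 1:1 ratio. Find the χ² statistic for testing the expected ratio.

1.047

Total ratio parts = 2. Expected numbers out of 382:
  purple: 382 × 1/2 = 191
  yellow: 382 × 1/2 = 191
χ² = Σ (O − E)² / E
  purple: (181 − 191)² / 191 = 0.5236
  yellow: (201 − 191)² / 191 = 0.5236
χ² = 0.5236 + 0.5236 = 1.0472 ≈ 1.047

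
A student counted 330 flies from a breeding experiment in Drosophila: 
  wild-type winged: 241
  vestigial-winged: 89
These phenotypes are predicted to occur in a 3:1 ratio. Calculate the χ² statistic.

The 3:1 ratio has 4 parts, so with N = 330 the expected counts are:
  wild-type winged: 330 × 3/4 = 247.5
  vestigial-winged: 330 × 1/4 = 82.5
χ² = Σ (O − E)² / E
  wild-type winged: (241 − 247.5)² / 247.5 = 0.1707
  vestigial-winged: (89 − 82.5)² / 82.5 = 0.5121
χ² = 0.1707 + 0.5121 = 0.6828 ≈ 0.683

0.683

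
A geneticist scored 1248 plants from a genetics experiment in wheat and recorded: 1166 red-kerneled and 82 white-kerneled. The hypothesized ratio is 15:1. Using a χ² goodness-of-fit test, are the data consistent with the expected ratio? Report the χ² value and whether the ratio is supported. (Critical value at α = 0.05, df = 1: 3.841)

0.219; consistent

Total ratio parts = 16. Expected numbers out of 1248:
  red-kerneled: 1248 × 15/16 = 1170
  white-kerneled: 1248 × 1/16 = 78
χ² = Σ (O − E)² / E
  red-kerneled: (1166 − 1170)² / 1170 = 0.0137
  white-kerneled: (82 − 78)² / 78 = 0.2051
χ² = 0.0137 + 0.2051 = 0.2188 ≈ 0.219
Degrees of freedom = 2 − 1 = 1; critical value at α = 0.05 is 3.841.
Since 0.219 < 3.841, we fail to reject the null hypothesis — the data are consistent with the 15:1 ratio.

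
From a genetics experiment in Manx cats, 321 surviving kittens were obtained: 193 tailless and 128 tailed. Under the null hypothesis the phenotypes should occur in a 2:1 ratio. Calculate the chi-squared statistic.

6.182

The 2:1 ratio has 3 parts, so with N = 321 the expected counts are:
  tailless: 321 × 2/3 = 214
  tailed: 321 × 1/3 = 107
χ² = Σ (O − E)² / E
  tailless: (193 − 214)² / 214 = 2.0607
  tailed: (128 − 107)² / 107 = 4.1215
χ² = 2.0607 + 4.1215 = 6.1822 ≈ 6.182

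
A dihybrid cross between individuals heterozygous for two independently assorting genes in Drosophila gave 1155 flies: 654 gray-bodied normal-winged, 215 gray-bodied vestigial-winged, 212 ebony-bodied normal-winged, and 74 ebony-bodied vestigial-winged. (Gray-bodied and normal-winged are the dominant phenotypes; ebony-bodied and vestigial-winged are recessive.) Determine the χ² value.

A dihybrid F₂ with independent assortment and complete dominance at both loci gives a 9:3:3:1 phenotypic ratio.
The 9:3:3:1 ratio has 16 parts, so with N = 1155 the expected counts are:
  gray-bodied normal-winged: 1155 × 9/16 = 649.6875
  gray-bodied vestigial-winged: 1155 × 3/16 = 216.5625
  ebony-bodied normal-winged: 1155 × 3/16 = 216.5625
  ebony-bodied vestigial-winged: 1155 × 1/16 = 72.1875
χ² = Σ (O − E)² / E
  gray-bodied normal-winged: (654 − 649.6875)² / 649.6875 = 0.0286
  gray-bodied vestigial-winged: (215 − 216.5625)² / 216.5625 = 0.0113
  ebony-bodied normal-winged: (212 − 216.5625)² / 216.5625 = 0.0961
  ebony-bodied vestigial-winged: (74 − 72.1875)² / 72.1875 = 0.0455
χ² = 0.0286 + 0.0113 + 0.0961 + 0.0455 = 0.1815 ≈ 0.182

0.182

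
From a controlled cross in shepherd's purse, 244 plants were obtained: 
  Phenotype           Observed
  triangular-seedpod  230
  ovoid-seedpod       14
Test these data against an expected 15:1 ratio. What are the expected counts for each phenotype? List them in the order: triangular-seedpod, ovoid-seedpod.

Expected counts for N = 244 under a 15:1 ratio (total parts = 16):
  triangular-seedpod: 244 × 15/16 = 228.75
  ovoid-seedpod: 244 × 1/16 = 15.25

228.75, 15.25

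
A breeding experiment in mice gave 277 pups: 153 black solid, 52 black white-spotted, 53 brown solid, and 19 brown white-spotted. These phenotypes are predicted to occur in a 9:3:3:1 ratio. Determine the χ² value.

The 9:3:3:1 ratio has 16 parts, so with N = 277 the expected counts are:
  black solid: 277 × 9/16 = 155.8125
  black white-spotted: 277 × 3/16 = 51.9375
  brown solid: 277 × 3/16 = 51.9375
  brown white-spotted: 277 × 1/16 = 17.3125
χ² = Σ (O − E)² / E
  black solid: (153 − 155.8125)² / 155.8125 = 0.0508
  black white-spotted: (52 − 51.9375)² / 51.9375 = 0.0001
  brown solid: (53 − 51.9375)² / 51.9375 = 0.0217
  brown white-spotted: (19 − 17.3125)² / 17.3125 = 0.1645
χ² = 0.0508 + 0.0001 + 0.0217 + 0.1645 = 0.2371 ≈ 0.237

0.237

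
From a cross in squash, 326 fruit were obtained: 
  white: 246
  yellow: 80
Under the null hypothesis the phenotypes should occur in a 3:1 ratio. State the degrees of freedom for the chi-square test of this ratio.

1

A goodness-of-fit test with 2 phenotype classes has df = 2 − 1 = 1.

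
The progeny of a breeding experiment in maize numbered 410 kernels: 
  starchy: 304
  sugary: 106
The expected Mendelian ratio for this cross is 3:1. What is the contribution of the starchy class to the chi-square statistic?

The 3:1 ratio has 4 parts, so with N = 410 the expected counts are:
  starchy: 410 × 3/4 = 307.5
  sugary: 410 × 1/4 = 102.5
Contribution of starchy: (304 − 307.5)² / 307.5 = 0.0398

0.040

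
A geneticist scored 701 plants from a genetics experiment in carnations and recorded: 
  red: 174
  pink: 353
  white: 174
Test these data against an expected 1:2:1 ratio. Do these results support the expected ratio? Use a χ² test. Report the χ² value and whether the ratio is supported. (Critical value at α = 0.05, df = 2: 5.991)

Total ratio parts = 4. Expected numbers out of 701:
  red: 701 × 1/4 = 175.25
  pink: 701 × 2/4 = 350.5
  white: 701 × 1/4 = 175.25
χ² = Σ (O − E)² / E
  red: (174 − 175.25)² / 175.25 = 0.0089
  pink: (353 − 350.5)² / 350.5 = 0.0178
  white: (174 − 175.25)² / 175.25 = 0.0089
χ² = 0.0089 + 0.0178 + 0.0089 = 0.0356 ≈ 0.036
Degrees of freedom = 3 − 1 = 2; critical value at α = 0.05 is 5.991.
Since 0.036 < 5.991, we fail to reject the null hypothesis — the data are consistent with the 1:2:1 ratio.

0.036; consistent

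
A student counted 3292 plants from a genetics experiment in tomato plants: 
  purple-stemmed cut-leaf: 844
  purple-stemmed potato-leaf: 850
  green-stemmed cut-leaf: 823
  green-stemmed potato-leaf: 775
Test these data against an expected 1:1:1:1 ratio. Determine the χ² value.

The 1:1:1:1 ratio has 4 parts, so with N = 3292 the expected counts are:
  purple-stemmed cut-leaf: 3292 × 1/4 = 823
  purple-stemmed potato-leaf: 3292 × 1/4 = 823
  green-stemmed cut-leaf: 3292 × 1/4 = 823
  green-stemmed potato-leaf: 3292 × 1/4 = 823
χ² = Σ (O − E)² / E
  purple-stemmed cut-leaf: (844 − 823)² / 823 = 0.5358
  purple-stemmed potato-leaf: (850 − 823)² / 823 = 0.8858
  green-stemmed cut-leaf: (823 − 823)² / 823 = 0.0000
  green-stemmed potato-leaf: (775 − 823)² / 823 = 2.7995
χ² = 0.5358 + 0.8858 + 0.0000 + 2.7995 = 4.2211 ≈ 4.221

4.221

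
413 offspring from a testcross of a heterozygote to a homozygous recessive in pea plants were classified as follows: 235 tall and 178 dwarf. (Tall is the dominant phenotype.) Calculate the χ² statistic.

7.867

A testcross of a heterozygote (Aa × aa) gives a 1:1 phenotypic ratio.
Expected counts for N = 413 under a 1:1 ratio (total parts = 2):
  tall: 413 × 1/2 = 206.5
  dwarf: 413 × 1/2 = 206.5
χ² = Σ (O − E)² / E
  tall: (235 − 206.5)² / 206.5 = 3.9334
  dwarf: (178 − 206.5)² / 206.5 = 3.9334
χ² = 3.9334 + 3.9334 = 7.8668 ≈ 7.867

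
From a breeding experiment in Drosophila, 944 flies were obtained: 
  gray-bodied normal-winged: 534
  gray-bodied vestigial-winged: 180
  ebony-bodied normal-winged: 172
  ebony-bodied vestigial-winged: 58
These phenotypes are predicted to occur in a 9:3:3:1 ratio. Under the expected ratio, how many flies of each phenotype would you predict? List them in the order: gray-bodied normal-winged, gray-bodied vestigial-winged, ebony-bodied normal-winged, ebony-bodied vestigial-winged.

531, 177, 177, 59

Total ratio parts = 16. Expected numbers out of 944:
  gray-bodied normal-winged: 944 × 9/16 = 531
  gray-bodied vestigial-winged: 944 × 3/16 = 177
  ebony-bodied normal-winged: 944 × 3/16 = 177
  ebony-bodied vestigial-winged: 944 × 1/16 = 59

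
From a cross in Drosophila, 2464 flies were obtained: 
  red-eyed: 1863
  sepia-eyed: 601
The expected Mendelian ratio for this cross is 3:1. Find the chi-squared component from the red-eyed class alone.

Under the 3:1 hypothesis (Σ ratio = 4, N = 2464):
  red-eyed: 2464 × 3/4 = 1848
  sepia-eyed: 2464 × 1/4 = 616
Contribution of red-eyed: (1863 − 1848)² / 1848 = 0.1218

0.122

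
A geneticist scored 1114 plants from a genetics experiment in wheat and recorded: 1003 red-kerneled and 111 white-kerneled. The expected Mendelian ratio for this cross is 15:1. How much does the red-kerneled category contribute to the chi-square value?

The 15:1 ratio has 16 parts, so with N = 1114 the expected counts are:
  red-kerneled: 1114 × 15/16 = 1044.375
  white-kerneled: 1114 × 1/16 = 69.625
Contribution of red-kerneled: (1003 − 1044.375)² / 1044.375 = 1.6392

1.639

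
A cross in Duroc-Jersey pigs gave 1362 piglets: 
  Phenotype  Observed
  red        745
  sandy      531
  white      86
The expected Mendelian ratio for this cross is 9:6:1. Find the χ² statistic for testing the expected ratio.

1.394

The 9:6:1 ratio has 16 parts, so with N = 1362 the expected counts are:
  red: 1362 × 9/16 = 766.125
  sandy: 1362 × 6/16 = 510.75
  white: 1362 × 1/16 = 85.125
χ² = Σ (O − E)² / E
  red: (745 − 766.125)² / 766.125 = 0.5825
  sandy: (531 − 510.75)² / 510.75 = 0.8029
  white: (86 − 85.125)² / 85.125 = 0.0090
χ² = 0.5825 + 0.8029 + 0.0090 = 1.3944 ≈ 1.394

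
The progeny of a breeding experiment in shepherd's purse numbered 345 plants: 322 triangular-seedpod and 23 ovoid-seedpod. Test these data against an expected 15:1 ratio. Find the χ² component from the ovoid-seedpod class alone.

Under the 15:1 hypothesis (Σ ratio = 16, N = 345):
  triangular-seedpod: 345 × 15/16 = 323.4375
  ovoid-seedpod: 345 × 1/16 = 21.5625
Contribution of ovoid-seedpod: (23 − 21.5625)² / 21.5625 = 0.0958

0.096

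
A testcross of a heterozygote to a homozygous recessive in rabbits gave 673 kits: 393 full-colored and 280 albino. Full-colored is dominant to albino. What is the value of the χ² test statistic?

18.973

A testcross of a heterozygote (Aa × aa) gives a 1:1 phenotypic ratio.
Total ratio parts = 2. Expected numbers out of 673:
  full-colored: 673 × 1/2 = 336.5
  albino: 673 × 1/2 = 336.5
χ² = Σ (O − E)² / E
  full-colored: (393 − 336.5)² / 336.5 = 9.4866
  albino: (280 − 336.5)² / 336.5 = 9.4866
χ² = 9.4866 + 9.4866 = 18.9732 ≈ 18.973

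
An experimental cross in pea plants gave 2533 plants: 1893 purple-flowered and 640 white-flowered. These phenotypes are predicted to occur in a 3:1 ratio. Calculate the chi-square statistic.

Expected counts for N = 2533 under a 3:1 ratio (total parts = 4):
  purple-flowered: 2533 × 3/4 = 1899.75
  white-flowered: 2533 × 1/4 = 633.25
χ² = Σ (O − E)² / E
  purple-flowered: (1893 − 1899.75)² / 1899.75 = 0.0240
  white-flowered: (640 − 633.25)² / 633.25 = 0.0720
χ² = 0.0240 + 0.0720 = 0.096

0.096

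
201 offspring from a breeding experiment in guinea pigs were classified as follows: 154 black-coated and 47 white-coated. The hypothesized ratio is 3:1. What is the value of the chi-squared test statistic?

0.280

Total ratio parts = 4. Expected numbers out of 201:
  black-coated: 201 × 3/4 = 150.75
  white-coated: 201 × 1/4 = 50.25
χ² = Σ (O − E)² / E
  black-coated: (154 − 150.75)² / 150.75 = 0.0701
  white-coated: (47 − 50.25)² / 50.25 = 0.2102
χ² = 0.0701 + 0.2102 = 0.2803 ≈ 0.280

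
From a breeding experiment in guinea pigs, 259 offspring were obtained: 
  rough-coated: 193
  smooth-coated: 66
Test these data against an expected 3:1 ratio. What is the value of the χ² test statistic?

0.032

Expected counts for N = 259 under a 3:1 ratio (total parts = 4):
  rough-coated: 259 × 3/4 = 194.25
  smooth-coated: 259 × 1/4 = 64.75
χ² = Σ (O − E)² / E
  rough-coated: (193 − 194.25)² / 194.25 = 0.0080
  smooth-coated: (66 − 64.75)² / 64.75 = 0.0241
χ² = 0.0080 + 0.0241 = 0.0321 ≈ 0.032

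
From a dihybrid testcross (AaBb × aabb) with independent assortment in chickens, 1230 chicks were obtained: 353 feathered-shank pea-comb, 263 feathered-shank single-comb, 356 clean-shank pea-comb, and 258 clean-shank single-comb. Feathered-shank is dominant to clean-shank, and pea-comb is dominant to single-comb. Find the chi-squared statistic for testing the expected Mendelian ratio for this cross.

28.790

A dihybrid testcross with independent assortment gives a 1:1:1:1 ratio.
Expected counts for N = 1230 under a 1:1:1:1 ratio (total parts = 4):
  feathered-shank pea-comb: 1230 × 1/4 = 307.5
  feathered-shank single-comb: 1230 × 1/4 = 307.5
  clean-shank pea-comb: 1230 × 1/4 = 307.5
  clean-shank single-comb: 1230 × 1/4 = 307.5
χ² = Σ (O − E)² / E
  feathered-shank pea-comb: (353 − 307.5)² / 307.5 = 6.7325
  feathered-shank single-comb: (263 − 307.5)² / 307.5 = 6.4398
  clean-shank pea-comb: (356 − 307.5)² / 307.5 = 7.6496
  clean-shank single-comb: (258 − 307.5)² / 307.5 = 7.9683
χ² = 6.7325 + 6.4398 + 7.6496 + 7.9683 = 28.7902 ≈ 28.790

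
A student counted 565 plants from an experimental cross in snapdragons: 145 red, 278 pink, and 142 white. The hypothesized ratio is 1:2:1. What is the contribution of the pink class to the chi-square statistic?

0.072

Total ratio parts = 4. Expected numbers out of 565:
  red: 565 × 1/4 = 141.25
  pink: 565 × 2/4 = 282.5
  white: 565 × 1/4 = 141.25
Contribution of pink: (278 − 282.5)² / 282.5 = 0.0717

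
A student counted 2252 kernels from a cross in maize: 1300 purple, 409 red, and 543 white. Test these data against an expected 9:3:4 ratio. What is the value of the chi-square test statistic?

Expected counts for N = 2252 under a 9:3:4 ratio (total parts = 16):
  purple: 2252 × 9/16 = 1266.75
  red: 2252 × 3/16 = 422.25
  white: 2252 × 4/16 = 563
χ² = Σ (O − E)² / E
  purple: (1300 − 1266.75)² / 1266.75 = 0.8728
  red: (409 − 422.25)² / 422.25 = 0.4158
  white: (543 − 563)² / 563 = 0.7105
χ² = 0.8728 + 0.4158 + 0.7105 = 1.9991 ≈ 1.999

1.999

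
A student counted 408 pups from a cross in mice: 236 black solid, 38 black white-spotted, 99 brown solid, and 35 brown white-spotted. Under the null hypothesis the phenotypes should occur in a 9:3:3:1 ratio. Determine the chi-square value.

29.717

Total ratio parts = 16. Expected numbers out of 408:
  black solid: 408 × 9/16 = 229.5
  black white-spotted: 408 × 3/16 = 76.5
  brown solid: 408 × 3/16 = 76.5
  brown white-spotted: 408 × 1/16 = 25.5
χ² = Σ (O − E)² / E
  black solid: (236 − 229.5)² / 229.5 = 0.1841
  black white-spotted: (38 − 76.5)² / 76.5 = 19.3758
  brown solid: (99 − 76.5)² / 76.5 = 6.6176
  brown white-spotted: (35 − 25.5)² / 25.5 = 3.5392
χ² = 0.1841 + 19.3758 + 6.6176 + 3.5392 = 29.7167 ≈ 29.717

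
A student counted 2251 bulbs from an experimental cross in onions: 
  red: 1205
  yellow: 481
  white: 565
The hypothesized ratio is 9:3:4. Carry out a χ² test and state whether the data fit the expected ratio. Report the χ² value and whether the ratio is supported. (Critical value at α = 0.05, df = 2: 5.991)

11.196; not consistent

Under the 9:3:4 hypothesis (Σ ratio = 16, N = 2251):
  red: 2251 × 9/16 = 1266.1875
  yellow: 2251 × 3/16 = 422.0625
  white: 2251 × 4/16 = 562.75
χ² = Σ (O − E)² / E
  red: (1205 − 1266.1875)² / 1266.1875 = 2.9568
  yellow: (481 − 422.0625)² / 422.0625 = 8.2301
  white: (565 − 562.75)² / 562.75 = 0.0090
χ² = 2.9568 + 8.2301 + 0.0090 = 11.1959 ≈ 11.196
Degrees of freedom = 3 − 1 = 2; critical value at α = 0.05 is 5.991.
Since 11.196 > 5.991, we reject the null hypothesis — the data do not fit the 9:3:4 ratio.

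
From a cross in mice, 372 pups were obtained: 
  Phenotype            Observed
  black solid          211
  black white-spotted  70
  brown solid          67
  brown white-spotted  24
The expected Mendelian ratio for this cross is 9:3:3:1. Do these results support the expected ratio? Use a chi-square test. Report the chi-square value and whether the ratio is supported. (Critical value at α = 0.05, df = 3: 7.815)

The 9:3:3:1 ratio has 16 parts, so with N = 372 the expected counts are:
  black solid: 372 × 9/16 = 209.25
  black white-spotted: 372 × 3/16 = 69.75
  brown solid: 372 × 3/16 = 69.75
  brown white-spotted: 372 × 1/16 = 23.25
χ² = Σ (O − E)² / E
  black solid: (211 − 209.25)² / 209.25 = 0.0146
  black white-spotted: (70 − 69.75)² / 69.75 = 0.0009
  brown solid: (67 − 69.75)² / 69.75 = 0.1084
  brown white-spotted: (24 − 23.25)² / 23.25 = 0.0242
χ² = 0.0146 + 0.0009 + 0.1084 + 0.0242 = 0.1481 ≈ 0.148
Degrees of freedom = 4 − 1 = 3; critical value at α = 0.05 is 7.815.
Since 0.148 < 7.815, we fail to reject the null hypothesis — the data are consistent with the 9:3:3:1 ratio.

0.148; consistent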